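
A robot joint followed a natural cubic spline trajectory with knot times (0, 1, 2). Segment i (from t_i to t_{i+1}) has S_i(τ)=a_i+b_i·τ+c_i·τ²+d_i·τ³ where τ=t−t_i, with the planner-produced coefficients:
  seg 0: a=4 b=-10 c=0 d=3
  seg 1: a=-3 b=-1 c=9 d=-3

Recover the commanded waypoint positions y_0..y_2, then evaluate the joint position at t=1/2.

y_0 = S_0(0) = a_0 = 4
y_1 = S_1(0) = a_1 = -3
y_2 = S_1(1) = 2
t_q=1/2 is in segment 0 (τ=1/2); S_0(τ)=-5/8

y_0=4 y_1=-3 y_2=2
S(1/2) = -5/8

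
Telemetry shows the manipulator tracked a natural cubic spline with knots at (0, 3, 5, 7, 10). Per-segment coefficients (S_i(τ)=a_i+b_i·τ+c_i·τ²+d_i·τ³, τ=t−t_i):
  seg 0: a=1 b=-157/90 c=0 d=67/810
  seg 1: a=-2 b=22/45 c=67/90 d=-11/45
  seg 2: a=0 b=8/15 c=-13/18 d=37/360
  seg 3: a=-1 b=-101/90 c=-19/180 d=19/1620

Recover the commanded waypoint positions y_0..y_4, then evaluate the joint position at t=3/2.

y_0=1 y_1=-2 y_2=0 y_3=-1 y_4=-5
S(3/2) = -107/80

y_0 = S_0(0) = a_0 = 1
y_1 = S_1(0) = a_1 = -2
y_2 = S_2(0) = a_2 = 0
y_3 = S_3(0) = a_3 = -1
y_4 = S_3(3) = -5
t_q=3/2 is in segment 0 (τ=3/2); S_0(τ)=-107/80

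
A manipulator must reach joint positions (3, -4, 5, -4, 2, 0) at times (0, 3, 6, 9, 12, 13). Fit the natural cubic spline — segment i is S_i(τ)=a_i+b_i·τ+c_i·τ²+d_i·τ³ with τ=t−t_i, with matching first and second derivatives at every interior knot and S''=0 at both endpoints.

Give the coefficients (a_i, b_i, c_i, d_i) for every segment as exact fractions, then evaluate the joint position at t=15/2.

Δ: Δ0=-7/3, Δ1=3, Δ2=-3, Δ3=2, Δ4=-2
row 1: diag=12, rhs=32; c'=1/4, d'=8/3
row 2: denom=12−3·1/4=45/4; d'=(-36−3·8/3)/(45/4)=-176/45
row 3: denom=12−3·4/15=56/5; d'=(30−3·-176/45)/(56/5)=313/84
row 4: denom=8−3·15/56=403/56; d'=(-24−3·313/84)/(403/56)=-1970/403
back: M4=-1970/403
back: M3=313/84−15/56·-1970/403=6088/1209
back: M2=-176/45−4/15·6088/1209=-6352/1209
back: M1=8/3−1/4·-6352/1209=1604/403
M: M0=0, M1=1604/403, M2=-6352/1209, M3=6088/1209, M4=-1970/403, M5=0
seg 0: a=3, c=M0/2=0, d=(M1−M0)/(6·3)=802/3627, b=Δ0−h0·(2M0+M1)/6=-5227/1209
seg 1: a=-4, c=M1/2=802/403, d=(M2−M1)/(6·3)=-5582/10881, b=Δ1−h1·(2M1+M2)/6=1991/1209
seg 2: a=5, c=M2/2=-3176/1209, d=(M3−M2)/(6·3)=6220/10881, b=Δ2−h2·(2M2+M3)/6=-319/1209
seg 3: a=-4, c=M3/2=3044/1209, d=(M4−M3)/(6·3)=-5999/10881, b=Δ3−h3·(2M3+M4)/6=-55/93
seg 4: a=2, c=M4/2=-985/403, d=(M5−M4)/(6·1)=985/1209, b=Δ4−h4·(2M4+M5)/6=-448/1209
t_q=15/2 → seg 2, τ=3/2; S=5+-319/1209·τ+-3176/1209·τ²+6220/10881·τ³=251/403

  seg 0: a=3 b=-5227/1209 c=0 d=802/3627
  seg 1: a=-4 b=1991/1209 c=802/403 d=-5582/10881
  seg 2: a=5 b=-319/1209 c=-3176/1209 d=6220/10881
  seg 3: a=-4 b=-55/93 c=3044/1209 d=-5999/10881
  seg 4: a=2 b=-448/1209 c=-985/403 d=985/1209
S(15/2) = 251/403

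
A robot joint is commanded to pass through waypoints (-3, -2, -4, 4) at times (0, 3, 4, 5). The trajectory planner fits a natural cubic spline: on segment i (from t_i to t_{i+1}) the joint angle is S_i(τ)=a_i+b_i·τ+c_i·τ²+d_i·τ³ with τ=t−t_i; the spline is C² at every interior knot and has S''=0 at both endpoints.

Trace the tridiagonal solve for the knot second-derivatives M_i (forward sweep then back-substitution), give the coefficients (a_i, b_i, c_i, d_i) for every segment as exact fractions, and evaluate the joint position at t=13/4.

  seg 0: a=-3 b=205/93 c=0 d=-58/279
  seg 1: a=-2 b=-317/93 c=-58/31 d=305/93
  seg 2: a=-4 b=250/93 c=247/31 d=-247/93
S(13/4) = -5789/1984

Δ: Δ0=1/3, Δ1=-2, Δ2=8
row 1: diag=8, rhs=-14; c'=1/8, d'=-7/4
row 2: denom=4−1·1/8=31/8; d'=(60−1·-7/4)/(31/8)=494/31
back: M2=494/31
back: M1=-7/4−1/8·494/31=-116/31
M: M0=0, M1=-116/31, M2=494/31, M3=0
seg 0: a=-3, c=M0/2=0, d=(M1−M0)/(6·3)=-58/279, b=Δ0−h0·(2M0+M1)/6=205/93
seg 1: a=-2, c=M1/2=-58/31, d=(M2−M1)/(6·1)=305/93, b=Δ1−h1·(2M1+M2)/6=-317/93
seg 2: a=-4, c=M2/2=247/31, d=(M3−M2)/(6·1)=-247/93, b=Δ2−h2·(2M2+M3)/6=250/93
t_q=13/4 → seg 1, τ=1/4; S=-2+-317/93·τ+-58/31·τ²+305/93·τ³=-5789/1984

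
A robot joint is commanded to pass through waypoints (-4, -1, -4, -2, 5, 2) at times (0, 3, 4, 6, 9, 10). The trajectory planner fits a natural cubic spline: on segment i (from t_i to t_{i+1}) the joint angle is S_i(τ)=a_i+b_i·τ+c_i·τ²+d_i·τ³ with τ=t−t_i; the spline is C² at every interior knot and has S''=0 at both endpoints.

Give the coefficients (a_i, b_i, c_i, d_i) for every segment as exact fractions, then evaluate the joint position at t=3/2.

Δ: Δ0=1, Δ1=-3, Δ2=1, Δ3=7/3, Δ4=-3
row 1: diag=8, rhs=-24; c'=1/8, d'=-3
row 2: denom=6−1·1/8=47/8; d'=(24−1·-3)/(47/8)=216/47
row 3: denom=10−2·16/47=438/47; d'=(8−2·216/47)/(438/47)=-28/219
row 4: denom=8−3·47/146=1027/146; d'=(-32−3·-28/219)/(1027/146)=-4616/1027
back: M4=-4616/1027
back: M3=-28/219−47/146·-4616/1027=4064/3081
back: M2=216/47−16/47·4064/3081=12776/3081
back: M1=-3−1/8·12776/3081=-10840/3081
M: M0=0, M1=-10840/3081, M2=12776/3081, M3=4064/3081, M4=-4616/1027, M5=0
seg 0: a=-4, c=M0/2=0, d=(M1−M0)/(6·3)=-5420/27729, b=Δ0−h0·(2M0+M1)/6=8501/3081
seg 1: a=-1, c=M1/2=-5420/3081, d=(M2−M1)/(6·1)=1312/1027, b=Δ1−h1·(2M1+M2)/6=-7759/3081
seg 2: a=-4, c=M2/2=6388/3081, d=(M3−M2)/(6·2)=-242/1027, b=Δ2−h2·(2M2+M3)/6=-6791/3081
seg 3: a=-2, c=M3/2=2032/3081, d=(M4−M3)/(6·3)=-8956/27729, b=Δ3−h3·(2M3+M4)/6=773/237
seg 4: a=5, c=M4/2=-2308/1027, d=(M5−M4)/(6·1)=2308/3081, b=Δ4−h4·(2M4+M5)/6=-4627/3081
t_q=3/2 → seg 0, τ=3/2; S=-4+8501/3081·τ+0·τ²+-5420/27729·τ³=-535/1027

  seg 0: a=-4 b=8501/3081 c=0 d=-5420/27729
  seg 1: a=-1 b=-7759/3081 c=-5420/3081 d=1312/1027
  seg 2: a=-4 b=-6791/3081 c=6388/3081 d=-242/1027
  seg 3: a=-2 b=773/237 c=2032/3081 d=-8956/27729
  seg 4: a=5 b=-4627/3081 c=-2308/1027 d=2308/3081
S(3/2) = -535/1027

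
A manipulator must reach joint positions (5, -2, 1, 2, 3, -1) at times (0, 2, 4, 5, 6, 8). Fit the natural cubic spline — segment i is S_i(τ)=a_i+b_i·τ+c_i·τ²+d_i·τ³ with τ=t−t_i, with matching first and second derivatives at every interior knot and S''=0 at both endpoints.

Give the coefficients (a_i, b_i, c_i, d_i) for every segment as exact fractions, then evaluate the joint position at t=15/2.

  seg 0: a=5 b=-1188/241 c=0 d=689/1928
  seg 1: a=-2 b=-309/482 c=2067/964 d=-1035/1928
  seg 2: a=1 b=360/241 c=-519/482 d=281/482
  seg 3: a=2 b=525/482 c=162/241 d=-367/482
  seg 4: a=3 b=36/241 c=-777/482 d=259/964
S(15/2) = 3885/7712

Δ: Δ0=-7/2, Δ1=3/2, Δ2=1, Δ3=1, Δ4=-2
row 1: diag=8, rhs=30; c'=1/4, d'=15/4
row 2: denom=6−2·1/4=11/2; d'=(-3−2·15/4)/(11/2)=-21/11
row 3: denom=4−1·2/11=42/11; d'=(0−1·-21/11)/(42/11)=1/2
row 4: denom=6−1·11/42=241/42; d'=(-18−1·1/2)/(241/42)=-777/241
back: M4=-777/241
back: M3=1/2−11/42·-777/241=324/241
back: M2=-21/11−2/11·324/241=-519/241
back: M1=15/4−1/4·-519/241=2067/482
M: M0=0, M1=2067/482, M2=-519/241, M3=324/241, M4=-777/241, M5=0
seg 0: a=5, c=M0/2=0, d=(M1−M0)/(6·2)=689/1928, b=Δ0−h0·(2M0+M1)/6=-1188/241
seg 1: a=-2, c=M1/2=2067/964, d=(M2−M1)/(6·2)=-1035/1928, b=Δ1−h1·(2M1+M2)/6=-309/482
seg 2: a=1, c=M2/2=-519/482, d=(M3−M2)/(6·1)=281/482, b=Δ2−h2·(2M2+M3)/6=360/241
seg 3: a=2, c=M3/2=162/241, d=(M4−M3)/(6·1)=-367/482, b=Δ3−h3·(2M3+M4)/6=525/482
seg 4: a=3, c=M4/2=-777/482, d=(M5−M4)/(6·2)=259/964, b=Δ4−h4·(2M4+M5)/6=36/241
t_q=15/2 → seg 4, τ=3/2; S=3+36/241·τ+-777/482·τ²+259/964·τ³=3885/7712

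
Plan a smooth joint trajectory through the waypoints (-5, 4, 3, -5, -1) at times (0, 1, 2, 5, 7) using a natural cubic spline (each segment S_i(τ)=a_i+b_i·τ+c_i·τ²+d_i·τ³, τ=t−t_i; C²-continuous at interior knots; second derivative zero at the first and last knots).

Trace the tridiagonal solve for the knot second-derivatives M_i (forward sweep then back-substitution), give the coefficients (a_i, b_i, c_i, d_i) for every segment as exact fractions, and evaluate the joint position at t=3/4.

Δ: Δ0=9, Δ1=-1, Δ2=-8/3, Δ3=2
row 1: diag=4, rhs=-60; c'=1/4, d'=-15
row 2: denom=8−1·1/4=31/4; d'=(-10−1·-15)/(31/4)=20/31
row 3: denom=10−3·12/31=274/31; d'=(28−3·20/31)/(274/31)=404/137
back: M3=404/137
back: M2=20/31−12/31·404/137=-68/137
back: M1=-15−1/4·-68/137=-2038/137
M: M0=0, M1=-2038/137, M2=-68/137, M3=404/137, M4=0
seg 0: a=-5, c=M0/2=0, d=(M1−M0)/(6·1)=-1019/411, b=Δ0−h0·(2M0+M1)/6=4718/411
seg 1: a=4, c=M1/2=-1019/137, d=(M2−M1)/(6·1)=985/411, b=Δ1−h1·(2M1+M2)/6=1661/411
seg 2: a=3, c=M2/2=-34/137, d=(M3−M2)/(6·3)=236/1233, b=Δ2−h2·(2M2+M3)/6=-1498/411
seg 3: a=-5, c=M3/2=202/137, d=(M4−M3)/(6·2)=-101/411, b=Δ3−h3·(2M3+M4)/6=14/411
t_q=3/4 → seg 0, τ=3/4; S=-5+4718/411·τ+0·τ²+-1019/411·τ³=22477/8768

  seg 0: a=-5 b=4718/411 c=0 d=-1019/411
  seg 1: a=4 b=1661/411 c=-1019/137 d=985/411
  seg 2: a=3 b=-1498/411 c=-34/137 d=236/1233
  seg 3: a=-5 b=14/411 c=202/137 d=-101/411
S(3/4) = 22477/8768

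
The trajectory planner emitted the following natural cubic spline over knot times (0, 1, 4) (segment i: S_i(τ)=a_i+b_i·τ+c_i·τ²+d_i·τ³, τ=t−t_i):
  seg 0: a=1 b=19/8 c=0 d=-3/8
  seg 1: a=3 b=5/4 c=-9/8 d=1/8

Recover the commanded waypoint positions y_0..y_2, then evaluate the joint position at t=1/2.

y_0=1 y_1=3 y_2=0
S(1/2) = 137/64

y_0 = S_0(0) = a_0 = 1
y_1 = S_1(0) = a_1 = 3
y_2 = S_1(3) = 0
t_q=1/2 is in segment 0 (τ=1/2); S_0(τ)=137/64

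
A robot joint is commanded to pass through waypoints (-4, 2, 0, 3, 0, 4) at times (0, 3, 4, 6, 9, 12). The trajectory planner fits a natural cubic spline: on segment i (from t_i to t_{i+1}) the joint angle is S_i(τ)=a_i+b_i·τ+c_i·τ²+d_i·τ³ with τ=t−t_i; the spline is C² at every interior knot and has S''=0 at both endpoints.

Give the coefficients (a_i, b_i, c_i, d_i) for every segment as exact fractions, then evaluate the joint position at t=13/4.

Δ: Δ0=2, Δ1=-2, Δ2=3/2, Δ3=-1, Δ4=4/3
row 1: diag=8, rhs=-24; c'=1/8, d'=-3
row 2: denom=6−1·1/8=47/8; d'=(21−1·-3)/(47/8)=192/47
row 3: denom=10−2·16/47=438/47; d'=(-15−2·192/47)/(438/47)=-363/146
row 4: denom=12−3·47/146=1611/146; d'=(14−3·-363/146)/(1611/146)=3133/1611
back: M4=3133/1611
back: M3=-363/146−47/146·3133/1611=-5014/1611
back: M2=192/47−16/47·-5014/1611=8288/1611
back: M1=-3−1/8·8288/1611=-5869/1611
M: M0=0, M1=-5869/1611, M2=8288/1611, M3=-5014/1611, M4=3133/1611, M5=0
seg 0: a=-4, c=M0/2=0, d=(M1−M0)/(6·3)=-5869/28998, b=Δ0−h0·(2M0+M1)/6=12313/3222
seg 1: a=2, c=M1/2=-5869/3222, d=(M2−M1)/(6·1)=1573/1074, b=Δ1−h1·(2M1+M2)/6=-2647/1611
seg 2: a=0, c=M2/2=4144/1611, d=(M3−M2)/(6·2)=-739/1074, b=Δ2−h2·(2M2+M3)/6=-2875/3222
seg 3: a=3, c=M3/2=-2507/1611, d=(M4−M3)/(6·3)=8147/28998, b=Δ3−h3·(2M3+M4)/6=3673/3222
seg 4: a=0, c=M4/2=3133/3222, d=(M5−M4)/(6·3)=-3133/28998, b=Δ4−h4·(2M4+M5)/6=-985/1611
t_q=13/4 → seg 1, τ=1/4; S=2+-2647/1611·τ+-5869/3222·τ²+1573/1074·τ³=102985/68736

  seg 0: a=-4 b=12313/3222 c=0 d=-5869/28998
  seg 1: a=2 b=-2647/1611 c=-5869/3222 d=1573/1074
  seg 2: a=0 b=-2875/3222 c=4144/1611 d=-739/1074
  seg 3: a=3 b=3673/3222 c=-2507/1611 d=8147/28998
  seg 4: a=0 b=-985/1611 c=3133/3222 d=-3133/28998
S(13/4) = 102985/68736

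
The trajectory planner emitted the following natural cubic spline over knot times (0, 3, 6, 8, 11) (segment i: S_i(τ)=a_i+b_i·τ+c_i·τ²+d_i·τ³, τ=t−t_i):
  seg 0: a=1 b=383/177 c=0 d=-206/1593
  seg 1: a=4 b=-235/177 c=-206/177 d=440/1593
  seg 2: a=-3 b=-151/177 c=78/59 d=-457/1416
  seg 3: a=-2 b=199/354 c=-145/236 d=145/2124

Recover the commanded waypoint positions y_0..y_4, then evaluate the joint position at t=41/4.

y_0 = S_0(0) = a_0 = 1
y_1 = S_1(0) = a_1 = 4
y_2 = S_2(0) = a_2 = -3
y_3 = S_3(0) = a_3 = -2
y_4 = S_3(3) = -4
t_q=41/4 is in segment 3 (τ=9/4); S_3(τ)=-46339/15104

y_0=1 y_1=4 y_2=-3 y_3=-2 y_4=-4
S(41/4) = -46339/15104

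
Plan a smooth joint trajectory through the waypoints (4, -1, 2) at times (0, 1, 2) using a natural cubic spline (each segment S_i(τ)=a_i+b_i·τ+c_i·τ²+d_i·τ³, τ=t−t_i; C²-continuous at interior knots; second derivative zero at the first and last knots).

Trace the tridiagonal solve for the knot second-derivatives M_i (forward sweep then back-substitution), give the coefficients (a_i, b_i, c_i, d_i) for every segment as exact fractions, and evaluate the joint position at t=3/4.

  seg 0: a=4 b=-7 c=0 d=2
  seg 1: a=-1 b=-1 c=6 d=-2
S(3/4) = -13/32

Δ: Δ0=-5, Δ1=3
row 1: diag=4, rhs=48; c'=1/4, d'=12
back: M1=12
M: M0=0, M1=12, M2=0
seg 0: a=4, c=M0/2=0, d=(M1−M0)/(6·1)=2, b=Δ0−h0·(2M0+M1)/6=-7
seg 1: a=-1, c=M1/2=6, d=(M2−M1)/(6·1)=-2, b=Δ1−h1·(2M1+M2)/6=-1
t_q=3/4 → seg 0, τ=3/4; S=4+-7·τ+0·τ²+2·τ³=-13/32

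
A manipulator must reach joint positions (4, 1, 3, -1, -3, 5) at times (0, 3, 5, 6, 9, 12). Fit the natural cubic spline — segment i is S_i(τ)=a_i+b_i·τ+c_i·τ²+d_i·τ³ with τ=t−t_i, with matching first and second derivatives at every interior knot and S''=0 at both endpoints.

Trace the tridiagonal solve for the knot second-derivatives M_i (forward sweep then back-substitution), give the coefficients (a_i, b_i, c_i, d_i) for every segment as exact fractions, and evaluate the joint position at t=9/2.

Δ: Δ0=-1, Δ1=1, Δ2=-4, Δ3=-2/3, Δ4=8/3
row 1: diag=10, rhs=12; c'=1/5, d'=6/5
row 2: denom=6−2·1/5=28/5; d'=(-30−2·6/5)/(28/5)=-81/14
row 3: denom=8−1·5/28=219/28; d'=(20−1·-81/14)/(219/28)=722/219
row 4: denom=12−3·28/73=792/73; d'=(20−3·722/219)/(792/73)=41/44
back: M4=41/44
back: M3=722/219−28/73·41/44=97/33
back: M2=-81/14−5/28·97/33=-833/132
back: M1=6/5−1/5·-833/132=325/132
M: M0=0, M1=325/132, M2=-833/132, M3=97/33, M4=41/44, M5=0
seg 0: a=4, c=M0/2=0, d=(M1−M0)/(6·3)=325/2376, b=Δ0−h0·(2M0+M1)/6=-589/264
seg 1: a=1, c=M1/2=325/264, d=(M2−M1)/(6·2)=-193/264, b=Δ1−h1·(2M1+M2)/6=193/132
seg 2: a=3, c=M2/2=-833/264, d=(M3−M2)/(6·1)=37/24, b=Δ2−h2·(2M2+M3)/6=-105/44
seg 3: a=-1, c=M3/2=97/66, d=(M4−M3)/(6·3)=-265/2376, b=Δ3−h3·(2M3+M4)/6=-1075/264
seg 4: a=-3, c=M4/2=41/88, d=(M5−M4)/(6·3)=-41/792, b=Δ4−h4·(2M4+M5)/6=229/132
t_q=9/2 → seg 1, τ=3/2; S=1+193/132·τ+325/264·τ²+-193/264·τ³=2461/704

  seg 0: a=4 b=-589/264 c=0 d=325/2376
  seg 1: a=1 b=193/132 c=325/264 d=-193/264
  seg 2: a=3 b=-105/44 c=-833/264 d=37/24
  seg 3: a=-1 b=-1075/264 c=97/66 d=-265/2376
  seg 4: a=-3 b=229/132 c=41/88 d=-41/792
S(9/2) = 2461/704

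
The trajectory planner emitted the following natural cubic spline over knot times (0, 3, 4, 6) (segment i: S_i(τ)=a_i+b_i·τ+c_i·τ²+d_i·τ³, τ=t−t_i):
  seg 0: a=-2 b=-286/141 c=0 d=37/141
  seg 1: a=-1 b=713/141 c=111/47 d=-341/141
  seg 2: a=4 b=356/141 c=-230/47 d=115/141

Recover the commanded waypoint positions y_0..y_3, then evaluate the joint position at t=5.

y_0=-2 y_1=-1 y_2=4 y_3=-4
S(5) = 115/47

y_0 = S_0(0) = a_0 = -2
y_1 = S_1(0) = a_1 = -1
y_2 = S_2(0) = a_2 = 4
y_3 = S_2(2) = -4
t_q=5 is in segment 2 (τ=1); S_2(τ)=115/47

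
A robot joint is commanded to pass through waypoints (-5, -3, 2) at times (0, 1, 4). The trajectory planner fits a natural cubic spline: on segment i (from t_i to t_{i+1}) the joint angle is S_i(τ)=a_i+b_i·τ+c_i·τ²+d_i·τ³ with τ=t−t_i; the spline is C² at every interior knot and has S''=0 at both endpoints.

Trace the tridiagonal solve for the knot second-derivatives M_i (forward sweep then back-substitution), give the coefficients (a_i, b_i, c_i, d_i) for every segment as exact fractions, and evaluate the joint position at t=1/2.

  seg 0: a=-5 b=49/24 c=0 d=-1/24
  seg 1: a=-3 b=23/12 c=-1/8 d=1/72
S(1/2) = -255/64

Δ: Δ0=2, Δ1=5/3
row 1: diag=8, rhs=-2; c'=3/8, d'=-1/4
back: M1=-1/4
M: M0=0, M1=-1/4, M2=0
seg 0: a=-5, c=M0/2=0, d=(M1−M0)/(6·1)=-1/24, b=Δ0−h0·(2M0+M1)/6=49/24
seg 1: a=-3, c=M1/2=-1/8, d=(M2−M1)/(6·3)=1/72, b=Δ1−h1·(2M1+M2)/6=23/12
t_q=1/2 → seg 0, τ=1/2; S=-5+49/24·τ+0·τ²+-1/24·τ³=-255/64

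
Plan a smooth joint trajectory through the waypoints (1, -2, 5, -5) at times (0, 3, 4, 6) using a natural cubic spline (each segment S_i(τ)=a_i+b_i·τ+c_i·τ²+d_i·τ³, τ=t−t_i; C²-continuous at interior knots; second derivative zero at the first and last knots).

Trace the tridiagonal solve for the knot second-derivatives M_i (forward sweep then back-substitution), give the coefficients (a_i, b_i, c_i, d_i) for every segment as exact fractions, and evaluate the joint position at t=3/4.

  seg 0: a=1 b=-227/47 c=0 d=20/47
  seg 1: a=-2 b=313/47 c=180/47 d=-164/47
  seg 2: a=5 b=181/47 c=-312/47 d=52/47
S(3/4) = -1837/752

Δ: Δ0=-1, Δ1=7, Δ2=-5
row 1: diag=8, rhs=48; c'=1/8, d'=6
row 2: denom=6−1·1/8=47/8; d'=(-72−1·6)/(47/8)=-624/47
back: M2=-624/47
back: M1=6−1/8·-624/47=360/47
M: M0=0, M1=360/47, M2=-624/47, M3=0
seg 0: a=1, c=M0/2=0, d=(M1−M0)/(6·3)=20/47, b=Δ0−h0·(2M0+M1)/6=-227/47
seg 1: a=-2, c=M1/2=180/47, d=(M2−M1)/(6·1)=-164/47, b=Δ1−h1·(2M1+M2)/6=313/47
seg 2: a=5, c=M2/2=-312/47, d=(M3−M2)/(6·2)=52/47, b=Δ2−h2·(2M2+M3)/6=181/47
t_q=3/4 → seg 0, τ=3/4; S=1+-227/47·τ+0·τ²+20/47·τ³=-1837/752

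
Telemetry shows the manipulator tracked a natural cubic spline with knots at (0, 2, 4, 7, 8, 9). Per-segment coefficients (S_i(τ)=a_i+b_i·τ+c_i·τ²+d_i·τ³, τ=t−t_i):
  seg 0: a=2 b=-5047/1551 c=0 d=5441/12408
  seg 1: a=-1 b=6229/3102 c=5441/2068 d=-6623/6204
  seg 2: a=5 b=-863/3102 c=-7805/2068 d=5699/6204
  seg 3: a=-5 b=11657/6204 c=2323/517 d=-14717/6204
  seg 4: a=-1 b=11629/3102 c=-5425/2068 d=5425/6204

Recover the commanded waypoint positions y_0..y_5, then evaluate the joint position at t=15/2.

y_0 = S_0(0) = a_0 = 2
y_1 = S_1(0) = a_1 = -1
y_2 = S_2(0) = a_2 = 5
y_3 = S_3(0) = a_3 = -5
y_4 = S_4(0) = a_4 = -1
y_5 = S_4(1) = 1
t_q=15/2 is in segment 3 (τ=1/2); S_3(τ)=-53499/16544

y_0=2 y_1=-1 y_2=5 y_3=-5 y_4=-1 y_5=1
S(15/2) = -53499/16544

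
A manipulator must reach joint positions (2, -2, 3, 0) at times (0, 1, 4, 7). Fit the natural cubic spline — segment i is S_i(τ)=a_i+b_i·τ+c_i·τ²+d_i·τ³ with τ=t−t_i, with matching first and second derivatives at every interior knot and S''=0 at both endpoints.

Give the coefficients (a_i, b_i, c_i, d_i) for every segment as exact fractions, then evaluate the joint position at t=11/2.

Δ: Δ0=-4, Δ1=5/3, Δ2=-1
row 1: diag=8, rhs=34; c'=3/8, d'=17/4
row 2: denom=12−3·3/8=87/8; d'=(-16−3·17/4)/(87/8)=-230/87
back: M2=-230/87
back: M1=17/4−3/8·-230/87=152/29
M: M0=0, M1=152/29, M2=-230/87, M3=0
seg 0: a=2, c=M0/2=0, d=(M1−M0)/(6·1)=76/87, b=Δ0−h0·(2M0+M1)/6=-424/87
seg 1: a=-2, c=M1/2=76/29, d=(M2−M1)/(6·3)=-343/783, b=Δ1−h1·(2M1+M2)/6=-196/87
seg 2: a=3, c=M2/2=-115/87, d=(M3−M2)/(6·3)=115/783, b=Δ2−h2·(2M2+M3)/6=143/87
t_q=11/2 → seg 2, τ=3/2; S=3+143/87·τ+-115/87·τ²+115/783·τ³=693/232

  seg 0: a=2 b=-424/87 c=0 d=76/87
  seg 1: a=-2 b=-196/87 c=76/29 d=-343/783
  seg 2: a=3 b=143/87 c=-115/87 d=115/783
S(11/2) = 693/232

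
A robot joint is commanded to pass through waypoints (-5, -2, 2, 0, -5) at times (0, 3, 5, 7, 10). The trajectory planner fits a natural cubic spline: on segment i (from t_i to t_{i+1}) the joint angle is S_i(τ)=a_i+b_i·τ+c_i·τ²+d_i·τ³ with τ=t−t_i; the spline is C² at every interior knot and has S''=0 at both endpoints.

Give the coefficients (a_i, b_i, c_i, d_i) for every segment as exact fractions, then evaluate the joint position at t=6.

  seg 0: a=-5 b=4/9 c=0 d=5/81
  seg 1: a=-2 b=19/9 c=5/9 d=-11/36
  seg 2: a=2 b=2/3 c=-23/18 d=2/9
  seg 3: a=0 b=-16/9 c=1/18 d=-1/162
S(6) = 29/18

Δ: Δ0=1, Δ1=2, Δ2=-1, Δ3=-5/3
row 1: diag=10, rhs=6; c'=1/5, d'=3/5
row 2: denom=8−2·1/5=38/5; d'=(-18−2·3/5)/(38/5)=-48/19
row 3: denom=10−2·5/19=180/19; d'=(-4−2·-48/19)/(180/19)=1/9
back: M3=1/9
back: M2=-48/19−5/19·1/9=-23/9
back: M1=3/5−1/5·-23/9=10/9
M: M0=0, M1=10/9, M2=-23/9, M3=1/9, M4=0
seg 0: a=-5, c=M0/2=0, d=(M1−M0)/(6·3)=5/81, b=Δ0−h0·(2M0+M1)/6=4/9
seg 1: a=-2, c=M1/2=5/9, d=(M2−M1)/(6·2)=-11/36, b=Δ1−h1·(2M1+M2)/6=19/9
seg 2: a=2, c=M2/2=-23/18, d=(M3−M2)/(6·2)=2/9, b=Δ2−h2·(2M2+M3)/6=2/3
seg 3: a=0, c=M3/2=1/18, d=(M4−M3)/(6·3)=-1/162, b=Δ3−h3·(2M3+M4)/6=-16/9
t_q=6 → seg 2, τ=1; S=2+2/3·τ+-23/18·τ²+2/9·τ³=29/18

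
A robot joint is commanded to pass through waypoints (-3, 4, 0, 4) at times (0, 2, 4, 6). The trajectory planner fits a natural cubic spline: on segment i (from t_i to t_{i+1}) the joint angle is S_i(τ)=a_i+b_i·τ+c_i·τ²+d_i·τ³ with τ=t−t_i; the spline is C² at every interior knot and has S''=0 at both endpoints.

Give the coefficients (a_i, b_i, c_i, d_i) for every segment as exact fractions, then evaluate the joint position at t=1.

Δ: Δ0=7/2, Δ1=-2, Δ2=2
row 1: diag=8, rhs=-33; c'=1/4, d'=-33/8
row 2: denom=8−2·1/4=15/2; d'=(24−2·-33/8)/(15/2)=43/10
back: M2=43/10
back: M1=-33/8−1/4·43/10=-26/5
M: M0=0, M1=-26/5, M2=43/10, M3=0
seg 0: a=-3, c=M0/2=0, d=(M1−M0)/(6·2)=-13/30, b=Δ0−h0·(2M0+M1)/6=157/30
seg 1: a=4, c=M1/2=-13/5, d=(M2−M1)/(6·2)=19/24, b=Δ1−h1·(2M1+M2)/6=1/30
seg 2: a=0, c=M2/2=43/20, d=(M3−M2)/(6·2)=-43/120, b=Δ2−h2·(2M2+M3)/6=-13/15
t_q=1 → seg 0, τ=1; S=-3+157/30·τ+0·τ²+-13/30·τ³=9/5

  seg 0: a=-3 b=157/30 c=0 d=-13/30
  seg 1: a=4 b=1/30 c=-13/5 d=19/24
  seg 2: a=0 b=-13/15 c=43/20 d=-43/120
S(1) = 9/5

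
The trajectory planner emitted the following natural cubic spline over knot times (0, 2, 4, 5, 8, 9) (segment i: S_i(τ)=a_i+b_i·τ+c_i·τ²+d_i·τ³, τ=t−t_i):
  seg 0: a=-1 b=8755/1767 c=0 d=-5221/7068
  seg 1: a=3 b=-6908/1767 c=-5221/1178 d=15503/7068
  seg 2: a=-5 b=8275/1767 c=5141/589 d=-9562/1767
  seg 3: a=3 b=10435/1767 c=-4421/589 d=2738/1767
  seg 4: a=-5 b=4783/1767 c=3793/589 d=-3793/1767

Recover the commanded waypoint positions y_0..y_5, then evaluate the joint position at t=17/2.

y_0=-1 y_1=3 y_2=-5 y_3=3 y_4=-5 y_5=2
S(17/2) = -10861/4712

y_0 = S_0(0) = a_0 = -1
y_1 = S_1(0) = a_1 = 3
y_2 = S_2(0) = a_2 = -5
y_3 = S_3(0) = a_3 = 3
y_4 = S_4(0) = a_4 = -5
y_5 = S_4(1) = 2
t_q=17/2 is in segment 4 (τ=1/2); S_4(τ)=-10861/4712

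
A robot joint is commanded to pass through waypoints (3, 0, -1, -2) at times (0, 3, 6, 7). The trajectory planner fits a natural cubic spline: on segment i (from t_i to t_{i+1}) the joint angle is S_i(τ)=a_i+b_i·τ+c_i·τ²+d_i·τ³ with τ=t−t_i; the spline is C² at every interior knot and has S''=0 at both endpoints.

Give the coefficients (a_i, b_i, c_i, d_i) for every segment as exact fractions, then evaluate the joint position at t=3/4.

  seg 0: a=3 b=-109/87 c=0 d=22/783
  seg 1: a=0 b=-43/87 c=22/87 d=-52/783
  seg 2: a=-1 b=-67/87 c=-10/29 d=10/87
S(3/4) = 1923/928

Δ: Δ0=-1, Δ1=-1/3, Δ2=-1
row 1: diag=12, rhs=4; c'=1/4, d'=1/3
row 2: denom=8−3·1/4=29/4; d'=(-4−3·1/3)/(29/4)=-20/29
back: M2=-20/29
back: M1=1/3−1/4·-20/29=44/87
M: M0=0, M1=44/87, M2=-20/29, M3=0
seg 0: a=3, c=M0/2=0, d=(M1−M0)/(6·3)=22/783, b=Δ0−h0·(2M0+M1)/6=-109/87
seg 1: a=0, c=M1/2=22/87, d=(M2−M1)/(6·3)=-52/783, b=Δ1−h1·(2M1+M2)/6=-43/87
seg 2: a=-1, c=M2/2=-10/29, d=(M3−M2)/(6·1)=10/87, b=Δ2−h2·(2M2+M3)/6=-67/87
t_q=3/4 → seg 0, τ=3/4; S=3+-109/87·τ+0·τ²+22/783·τ³=1923/928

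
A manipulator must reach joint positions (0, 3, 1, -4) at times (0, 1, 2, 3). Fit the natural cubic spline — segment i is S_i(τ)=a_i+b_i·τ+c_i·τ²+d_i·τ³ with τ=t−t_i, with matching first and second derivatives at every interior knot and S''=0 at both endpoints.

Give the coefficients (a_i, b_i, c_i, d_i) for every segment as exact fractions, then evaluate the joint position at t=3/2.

  seg 0: a=0 b=62/15 c=0 d=-17/15
  seg 1: a=3 b=11/15 c=-17/5 d=2/3
  seg 2: a=1 b=-61/15 c=-7/5 d=7/15
S(3/2) = 13/5

Δ: Δ0=3, Δ1=-2, Δ2=-5
row 1: diag=4, rhs=-30; c'=1/4, d'=-15/2
row 2: denom=4−1·1/4=15/4; d'=(-18−1·-15/2)/(15/4)=-14/5
back: M2=-14/5
back: M1=-15/2−1/4·-14/5=-34/5
M: M0=0, M1=-34/5, M2=-14/5, M3=0
seg 0: a=0, c=M0/2=0, d=(M1−M0)/(6·1)=-17/15, b=Δ0−h0·(2M0+M1)/6=62/15
seg 1: a=3, c=M1/2=-17/5, d=(M2−M1)/(6·1)=2/3, b=Δ1−h1·(2M1+M2)/6=11/15
seg 2: a=1, c=M2/2=-7/5, d=(M3−M2)/(6·1)=7/15, b=Δ2−h2·(2M2+M3)/6=-61/15
t_q=3/2 → seg 1, τ=1/2; S=3+11/15·τ+-17/5·τ²+2/3·τ³=13/5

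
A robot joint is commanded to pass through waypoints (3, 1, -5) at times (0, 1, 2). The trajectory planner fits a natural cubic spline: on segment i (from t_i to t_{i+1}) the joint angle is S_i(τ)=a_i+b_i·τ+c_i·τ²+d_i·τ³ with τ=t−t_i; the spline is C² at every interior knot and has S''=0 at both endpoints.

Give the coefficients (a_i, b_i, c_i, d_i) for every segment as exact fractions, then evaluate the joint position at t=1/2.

Δ: Δ0=-2, Δ1=-6
row 1: diag=4, rhs=-24; c'=1/4, d'=-6
back: M1=-6
M: M0=0, M1=-6, M2=0
seg 0: a=3, c=M0/2=0, d=(M1−M0)/(6·1)=-1, b=Δ0−h0·(2M0+M1)/6=-1
seg 1: a=1, c=M1/2=-3, d=(M2−M1)/(6·1)=1, b=Δ1−h1·(2M1+M2)/6=-4
t_q=1/2 → seg 0, τ=1/2; S=3+-1·τ+0·τ²+-1·τ³=19/8

  seg 0: a=3 b=-1 c=0 d=-1
  seg 1: a=1 b=-4 c=-3 d=1
S(1/2) = 19/8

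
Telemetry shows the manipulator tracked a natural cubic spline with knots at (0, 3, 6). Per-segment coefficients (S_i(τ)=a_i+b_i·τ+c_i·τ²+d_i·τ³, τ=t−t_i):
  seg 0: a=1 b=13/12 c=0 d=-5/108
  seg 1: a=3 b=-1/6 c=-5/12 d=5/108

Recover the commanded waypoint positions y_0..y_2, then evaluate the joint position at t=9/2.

y_0=1 y_1=3 y_2=0
S(9/2) = 63/32

y_0 = S_0(0) = a_0 = 1
y_1 = S_1(0) = a_1 = 3
y_2 = S_1(3) = 0
t_q=9/2 is in segment 1 (τ=3/2); S_1(τ)=63/32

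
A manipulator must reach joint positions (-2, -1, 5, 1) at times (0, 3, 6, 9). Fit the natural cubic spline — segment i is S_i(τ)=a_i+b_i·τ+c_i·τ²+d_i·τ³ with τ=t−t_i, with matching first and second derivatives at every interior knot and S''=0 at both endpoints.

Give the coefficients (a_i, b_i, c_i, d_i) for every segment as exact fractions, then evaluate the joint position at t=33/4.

  seg 0: a=-2 b=-1/3 c=0 d=2/27
  seg 1: a=-1 b=5/3 c=2/3 d=-5/27
  seg 2: a=5 b=2/3 c=-1 d=1/9
S(33/4) = 173/64

Δ: Δ0=1/3, Δ1=2, Δ2=-4/3
row 1: diag=12, rhs=10; c'=1/4, d'=5/6
row 2: denom=12−3·1/4=45/4; d'=(-20−3·5/6)/(45/4)=-2
back: M2=-2
back: M1=5/6−1/4·-2=4/3
M: M0=0, M1=4/3, M2=-2, M3=0
seg 0: a=-2, c=M0/2=0, d=(M1−M0)/(6·3)=2/27, b=Δ0−h0·(2M0+M1)/6=-1/3
seg 1: a=-1, c=M1/2=2/3, d=(M2−M1)/(6·3)=-5/27, b=Δ1−h1·(2M1+M2)/6=5/3
seg 2: a=5, c=M2/2=-1, d=(M3−M2)/(6·3)=1/9, b=Δ2−h2·(2M2+M3)/6=2/3
t_q=33/4 → seg 2, τ=9/4; S=5+2/3·τ+-1·τ²+1/9·τ³=173/64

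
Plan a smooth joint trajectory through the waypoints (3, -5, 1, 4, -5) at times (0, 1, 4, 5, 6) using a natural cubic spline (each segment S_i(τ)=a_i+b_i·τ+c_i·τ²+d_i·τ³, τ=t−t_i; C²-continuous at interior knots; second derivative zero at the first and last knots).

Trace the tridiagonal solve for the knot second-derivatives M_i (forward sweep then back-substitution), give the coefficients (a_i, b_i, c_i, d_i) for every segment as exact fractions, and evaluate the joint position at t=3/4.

Δ: Δ0=-8, Δ1=2, Δ2=3, Δ3=-9
row 1: diag=8, rhs=60; c'=3/8, d'=15/2
row 2: denom=8−3·3/8=55/8; d'=(6−3·15/2)/(55/8)=-12/5
row 3: denom=4−1·8/55=212/55; d'=(-72−1·-12/5)/(212/55)=-957/53
back: M3=-957/53
back: M2=-12/5−8/55·-957/53=12/53
back: M1=15/2−3/8·12/53=393/53
M: M0=0, M1=393/53, M2=12/53, M3=-957/53, M4=0
seg 0: a=3, c=M0/2=0, d=(M1−M0)/(6·1)=131/106, b=Δ0−h0·(2M0+M1)/6=-979/106
seg 1: a=-5, c=M1/2=393/106, d=(M2−M1)/(6·3)=-127/318, b=Δ1−h1·(2M1+M2)/6=-293/53
seg 2: a=1, c=M2/2=6/53, d=(M3−M2)/(6·1)=-323/106, b=Δ2−h2·(2M2+M3)/6=629/106
seg 3: a=4, c=M3/2=-957/106, d=(M4−M3)/(6·1)=319/106, b=Δ3−h3·(2M3+M4)/6=-158/53
t_q=3/4 → seg 0, τ=3/4; S=3+-979/106·τ+0·τ²+131/106·τ³=-23103/6784

  seg 0: a=3 b=-979/106 c=0 d=131/106
  seg 1: a=-5 b=-293/53 c=393/106 d=-127/318
  seg 2: a=1 b=629/106 c=6/53 d=-323/106
  seg 3: a=4 b=-158/53 c=-957/106 d=319/106
S(3/4) = -23103/6784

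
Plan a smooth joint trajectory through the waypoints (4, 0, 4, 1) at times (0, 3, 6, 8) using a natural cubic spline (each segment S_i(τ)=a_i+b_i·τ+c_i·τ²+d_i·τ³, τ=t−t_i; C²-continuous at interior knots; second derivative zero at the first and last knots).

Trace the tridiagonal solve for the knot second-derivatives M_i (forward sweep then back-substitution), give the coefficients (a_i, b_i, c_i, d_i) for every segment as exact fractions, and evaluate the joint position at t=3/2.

Δ: Δ0=-4/3, Δ1=4/3, Δ2=-3/2
row 1: diag=12, rhs=16; c'=1/4, d'=4/3
row 2: denom=10−3·1/4=37/4; d'=(-17−3·4/3)/(37/4)=-84/37
back: M2=-84/37
back: M1=4/3−1/4·-84/37=211/111
M: M0=0, M1=211/111, M2=-84/37, M3=0
seg 0: a=4, c=M0/2=0, d=(M1−M0)/(6·3)=211/1998, b=Δ0−h0·(2M0+M1)/6=-169/74
seg 1: a=0, c=M1/2=211/222, d=(M2−M1)/(6·3)=-463/1998, b=Δ1−h1·(2M1+M2)/6=21/37
seg 2: a=4, c=M2/2=-42/37, d=(M3−M2)/(6·2)=7/37, b=Δ2−h2·(2M2+M3)/6=1/74
t_q=3/2 → seg 0, τ=3/2; S=4+-169/74·τ+0·τ²+211/1998·τ³=551/592

  seg 0: a=4 b=-169/74 c=0 d=211/1998
  seg 1: a=0 b=21/37 c=211/222 d=-463/1998
  seg 2: a=4 b=1/74 c=-42/37 d=7/37
S(3/2) = 551/592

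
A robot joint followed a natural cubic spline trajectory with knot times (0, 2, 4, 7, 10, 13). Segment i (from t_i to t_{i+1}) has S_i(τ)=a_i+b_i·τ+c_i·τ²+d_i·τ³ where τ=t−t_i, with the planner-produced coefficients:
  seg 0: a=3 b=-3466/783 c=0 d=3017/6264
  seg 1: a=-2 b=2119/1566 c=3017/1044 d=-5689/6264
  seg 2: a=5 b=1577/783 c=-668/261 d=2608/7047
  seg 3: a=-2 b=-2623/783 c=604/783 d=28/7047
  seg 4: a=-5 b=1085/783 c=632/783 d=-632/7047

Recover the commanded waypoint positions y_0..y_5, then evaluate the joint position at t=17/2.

y_0 = S_0(0) = a_0 = 3
y_1 = S_1(0) = a_1 = -2
y_2 = S_2(0) = a_2 = 5
y_3 = S_3(0) = a_3 = -2
y_4 = S_4(0) = a_4 = -5
y_5 = S_4(3) = 4
t_q=17/2 is in segment 3 (τ=3/2); S_3(τ)=-153/29

y_0=3 y_1=-2 y_2=5 y_3=-2 y_4=-5 y_5=4
S(17/2) = -153/29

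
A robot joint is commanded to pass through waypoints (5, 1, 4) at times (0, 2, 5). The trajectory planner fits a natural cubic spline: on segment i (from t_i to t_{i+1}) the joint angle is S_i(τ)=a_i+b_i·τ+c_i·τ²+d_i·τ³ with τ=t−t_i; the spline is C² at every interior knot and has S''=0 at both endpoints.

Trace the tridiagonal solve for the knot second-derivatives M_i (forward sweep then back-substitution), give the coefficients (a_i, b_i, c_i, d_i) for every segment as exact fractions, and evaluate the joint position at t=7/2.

  seg 0: a=5 b=-13/5 c=0 d=3/20
  seg 1: a=1 b=-4/5 c=9/10 d=-1/10
S(7/2) = 119/80

Δ: Δ0=-2, Δ1=1
row 1: diag=10, rhs=18; c'=3/10, d'=9/5
back: M1=9/5
M: M0=0, M1=9/5, M2=0
seg 0: a=5, c=M0/2=0, d=(M1−M0)/(6·2)=3/20, b=Δ0−h0·(2M0+M1)/6=-13/5
seg 1: a=1, c=M1/2=9/10, d=(M2−M1)/(6·3)=-1/10, b=Δ1−h1·(2M1+M2)/6=-4/5
t_q=7/2 → seg 1, τ=3/2; S=1+-4/5·τ+9/10·τ²+-1/10·τ³=119/80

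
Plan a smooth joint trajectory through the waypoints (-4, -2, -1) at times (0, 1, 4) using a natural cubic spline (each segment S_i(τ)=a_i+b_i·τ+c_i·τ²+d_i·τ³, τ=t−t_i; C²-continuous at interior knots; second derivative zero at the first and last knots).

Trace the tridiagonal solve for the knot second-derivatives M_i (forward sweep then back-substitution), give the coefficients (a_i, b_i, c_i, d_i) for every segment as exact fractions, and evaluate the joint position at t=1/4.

  seg 0: a=-4 b=53/24 c=0 d=-5/24
  seg 1: a=-2 b=19/12 c=-5/8 d=5/72
S(1/4) = -1767/512

Δ: Δ0=2, Δ1=1/3
row 1: diag=8, rhs=-10; c'=3/8, d'=-5/4
back: M1=-5/4
M: M0=0, M1=-5/4, M2=0
seg 0: a=-4, c=M0/2=0, d=(M1−M0)/(6·1)=-5/24, b=Δ0−h0·(2M0+M1)/6=53/24
seg 1: a=-2, c=M1/2=-5/8, d=(M2−M1)/(6·3)=5/72, b=Δ1−h1·(2M1+M2)/6=19/12
t_q=1/4 → seg 0, τ=1/4; S=-4+53/24·τ+0·τ²+-5/24·τ³=-1767/512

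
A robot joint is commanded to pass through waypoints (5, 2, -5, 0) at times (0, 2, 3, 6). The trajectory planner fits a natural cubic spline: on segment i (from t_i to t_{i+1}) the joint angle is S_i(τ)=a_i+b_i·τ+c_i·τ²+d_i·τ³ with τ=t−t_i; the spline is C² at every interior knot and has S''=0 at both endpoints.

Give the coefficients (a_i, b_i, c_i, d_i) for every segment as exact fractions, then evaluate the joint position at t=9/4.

Δ: Δ0=-3/2, Δ1=-7, Δ2=5/3
row 1: diag=6, rhs=-33; c'=1/6, d'=-11/2
row 2: denom=8−1·1/6=47/6; d'=(52−1·-11/2)/(47/6)=345/47
back: M2=345/47
back: M1=-11/2−1/6·345/47=-316/47
M: M0=0, M1=-316/47, M2=345/47, M3=0
seg 0: a=5, c=M0/2=0, d=(M1−M0)/(6·2)=-79/141, b=Δ0−h0·(2M0+M1)/6=209/282
seg 1: a=2, c=M1/2=-158/47, d=(M2−M1)/(6·1)=661/282, b=Δ1−h1·(2M1+M2)/6=-1687/282
seg 2: a=-5, c=M2/2=345/94, d=(M3−M2)/(6·3)=-115/282, b=Δ2−h2·(2M2+M3)/6=-800/141
t_q=9/4 → seg 1, τ=1/4; S=2+-1687/282·τ+-158/47·τ²+661/282·τ³=1991/6016

  seg 0: a=5 b=209/282 c=0 d=-79/141
  seg 1: a=2 b=-1687/282 c=-158/47 d=661/282
  seg 2: a=-5 b=-800/141 c=345/94 d=-115/282
S(9/4) = 1991/6016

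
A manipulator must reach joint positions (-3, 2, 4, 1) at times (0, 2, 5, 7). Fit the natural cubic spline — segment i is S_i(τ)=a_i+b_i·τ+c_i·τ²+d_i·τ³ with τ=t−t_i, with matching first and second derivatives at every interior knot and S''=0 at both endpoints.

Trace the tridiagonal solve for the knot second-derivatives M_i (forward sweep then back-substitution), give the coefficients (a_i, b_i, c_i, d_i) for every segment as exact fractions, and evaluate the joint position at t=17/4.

Δ: Δ0=5/2, Δ1=2/3, Δ2=-3/2
row 1: diag=10, rhs=-11; c'=3/10, d'=-11/10
row 2: denom=10−3·3/10=91/10; d'=(-13−3·-11/10)/(91/10)=-97/91
back: M2=-97/91
back: M1=-11/10−3/10·-97/91=-71/91
M: M0=0, M1=-71/91, M2=-97/91, M3=0
seg 0: a=-3, c=M0/2=0, d=(M1−M0)/(6·2)=-71/1092, b=Δ0−h0·(2M0+M1)/6=1507/546
seg 1: a=2, c=M1/2=-71/182, d=(M2−M1)/(6·3)=-1/63, b=Δ1−h1·(2M1+M2)/6=1081/546
seg 2: a=4, c=M2/2=-97/182, d=(M3−M2)/(6·2)=97/1092, b=Δ2−h2·(2M2+M3)/6=-431/546
t_q=17/4 → seg 1, τ=9/4; S=2+1081/546·τ+-71/182·τ²+-1/63·τ³=25037/5824

  seg 0: a=-3 b=1507/546 c=0 d=-71/1092
  seg 1: a=2 b=1081/546 c=-71/182 d=-1/63
  seg 2: a=4 b=-431/546 c=-97/182 d=97/1092
S(17/4) = 25037/5824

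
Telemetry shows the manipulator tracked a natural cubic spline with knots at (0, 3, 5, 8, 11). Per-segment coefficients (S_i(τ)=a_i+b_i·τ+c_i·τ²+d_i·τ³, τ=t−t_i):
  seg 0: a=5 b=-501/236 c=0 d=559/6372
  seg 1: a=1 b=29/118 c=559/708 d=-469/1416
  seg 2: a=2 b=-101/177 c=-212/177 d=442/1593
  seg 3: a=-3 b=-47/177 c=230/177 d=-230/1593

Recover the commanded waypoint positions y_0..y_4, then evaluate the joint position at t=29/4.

y_0 = S_0(0) = a_0 = 5
y_1 = S_1(0) = a_1 = 1
y_2 = S_2(0) = a_2 = 2
y_3 = S_3(0) = a_3 = -3
y_4 = S_3(3) = 4
t_q=29/4 is in segment 2 (τ=9/4); S_2(τ)=-4129/1888

y_0=5 y_1=1 y_2=2 y_3=-3 y_4=4
S(29/4) = -4129/1888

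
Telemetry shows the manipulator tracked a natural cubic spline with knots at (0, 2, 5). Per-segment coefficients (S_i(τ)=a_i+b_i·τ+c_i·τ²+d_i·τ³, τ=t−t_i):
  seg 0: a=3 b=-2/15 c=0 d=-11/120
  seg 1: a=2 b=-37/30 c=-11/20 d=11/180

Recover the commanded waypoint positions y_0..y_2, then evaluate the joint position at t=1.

y_0 = S_0(0) = a_0 = 3
y_1 = S_1(0) = a_1 = 2
y_2 = S_1(3) = -5
t_q=1 is in segment 0 (τ=1); S_0(τ)=111/40

y_0=3 y_1=2 y_2=-5
S(1) = 111/40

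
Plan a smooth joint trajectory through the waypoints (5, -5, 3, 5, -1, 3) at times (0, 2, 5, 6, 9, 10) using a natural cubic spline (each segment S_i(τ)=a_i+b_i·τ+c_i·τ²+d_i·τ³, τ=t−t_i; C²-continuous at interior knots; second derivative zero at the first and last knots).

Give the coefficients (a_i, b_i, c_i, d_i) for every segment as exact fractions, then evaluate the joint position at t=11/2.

Δ: Δ0=-5, Δ1=8/3, Δ2=2, Δ3=-2, Δ4=4
row 1: diag=10, rhs=46; c'=3/10, d'=23/5
row 2: denom=8−3·3/10=71/10; d'=(-4−3·23/5)/(71/10)=-178/71
row 3: denom=8−1·10/71=558/71; d'=(-24−1·-178/71)/(558/71)=-763/279
row 4: denom=8−3·71/186=425/62; d'=(36−3·-763/279)/(425/62)=8222/1275
back: M4=8222/1275
back: M3=-763/279−71/186·8222/1275=-19876/3825
back: M2=-178/71−10/71·-19876/3825=-1358/765
back: M1=23/5−3/10·-1358/765=6544/1275
M: M0=0, M1=6544/1275, M2=-1358/765, M3=-19876/3825, M4=8222/1275, M5=0
seg 0: a=5, c=M0/2=0, d=(M1−M0)/(6·2)=1636/3825, b=Δ0−h0·(2M0+M1)/6=-25669/3825
seg 1: a=-5, c=M1/2=3272/1275, d=(M2−M1)/(6·3)=-13211/34425, b=Δ1−h1·(2M1+M2)/6=-6037/3825
seg 2: a=3, c=M2/2=-679/765, d=(M3−M2)/(6·1)=-727/1275, b=Δ2−h2·(2M2+M3)/6=778/225
seg 3: a=5, c=M3/2=-9938/3825, d=(M4−M3)/(6·3)=22271/34425, b=Δ3−h3·(2M3+M4)/6=-107/3825
seg 4: a=-1, c=M4/2=4111/1275, d=(M5−M4)/(6·1)=-4111/3825, b=Δ4−h4·(2M4+M5)/6=7078/3825
t_q=11/2 → seg 2, τ=1/2; S=3+778/225·τ+-679/765·τ²+-727/1275·τ³=135733/30600

  seg 0: a=5 b=-25669/3825 c=0 d=1636/3825
  seg 1: a=-5 b=-6037/3825 c=3272/1275 d=-13211/34425
  seg 2: a=3 b=778/225 c=-679/765 d=-727/1275
  seg 3: a=5 b=-107/3825 c=-9938/3825 d=22271/34425
  seg 4: a=-1 b=7078/3825 c=4111/1275 d=-4111/3825
S(11/2) = 135733/30600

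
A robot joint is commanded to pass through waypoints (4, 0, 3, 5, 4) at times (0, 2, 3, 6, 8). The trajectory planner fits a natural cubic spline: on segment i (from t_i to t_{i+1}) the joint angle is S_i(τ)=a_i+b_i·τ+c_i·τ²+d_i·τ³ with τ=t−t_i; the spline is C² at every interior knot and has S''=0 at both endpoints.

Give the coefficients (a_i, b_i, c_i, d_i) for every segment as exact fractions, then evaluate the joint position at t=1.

Δ: Δ0=-2, Δ1=3, Δ2=2/3, Δ3=-1/2
row 1: diag=6, rhs=30; c'=1/6, d'=5
row 2: denom=8−1·1/6=47/6; d'=(-14−1·5)/(47/6)=-114/47
row 3: denom=10−3·18/47=416/47; d'=(-7−3·-114/47)/(416/47)=1/32
back: M3=1/32
back: M2=-114/47−18/47·1/32=-39/16
back: M1=5−1/6·-39/16=173/32
M: M0=0, M1=173/32, M2=-39/16, M3=1/32, M4=0
seg 0: a=4, c=M0/2=0, d=(M1−M0)/(6·2)=173/384, b=Δ0−h0·(2M0+M1)/6=-365/96
seg 1: a=0, c=M1/2=173/64, d=(M2−M1)/(6·1)=-251/192, b=Δ1−h1·(2M1+M2)/6=77/48
seg 2: a=3, c=M2/2=-39/32, d=(M3−M2)/(6·3)=79/576, b=Δ2−h2·(2M2+M3)/6=593/192
seg 3: a=5, c=M3/2=1/64, d=(M4−M3)/(6·2)=-1/384, b=Δ3−h3·(2M3+M4)/6=-25/48
t_q=1 → seg 0, τ=1; S=4+-365/96·τ+0·τ²+173/384·τ³=83/128

  seg 0: a=4 b=-365/96 c=0 d=173/384
  seg 1: a=0 b=77/48 c=173/64 d=-251/192
  seg 2: a=3 b=593/192 c=-39/32 d=79/576
  seg 3: a=5 b=-25/48 c=1/64 d=-1/384
S(1) = 83/128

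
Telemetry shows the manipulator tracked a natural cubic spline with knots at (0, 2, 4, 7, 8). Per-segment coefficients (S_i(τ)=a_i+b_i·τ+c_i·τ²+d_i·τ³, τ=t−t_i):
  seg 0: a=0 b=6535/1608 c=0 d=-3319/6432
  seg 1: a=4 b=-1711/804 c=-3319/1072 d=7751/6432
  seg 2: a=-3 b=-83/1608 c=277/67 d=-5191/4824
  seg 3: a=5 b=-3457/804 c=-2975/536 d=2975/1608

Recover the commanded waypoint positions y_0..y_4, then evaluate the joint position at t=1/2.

y_0=0 y_1=4 y_2=-3 y_3=5 y_4=-3
S(1/2) = 33747/17152

y_0 = S_0(0) = a_0 = 0
y_1 = S_1(0) = a_1 = 4
y_2 = S_2(0) = a_2 = -3
y_3 = S_3(0) = a_3 = 5
y_4 = S_3(1) = -3
t_q=1/2 is in segment 0 (τ=1/2); S_0(τ)=33747/17152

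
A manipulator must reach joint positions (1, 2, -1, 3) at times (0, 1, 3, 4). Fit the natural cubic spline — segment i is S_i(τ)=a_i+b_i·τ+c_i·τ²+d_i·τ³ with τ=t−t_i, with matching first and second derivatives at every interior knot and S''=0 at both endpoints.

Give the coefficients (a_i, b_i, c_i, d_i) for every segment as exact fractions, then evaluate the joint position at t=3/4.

Δ: Δ0=1, Δ1=-3/2, Δ2=4
row 1: diag=6, rhs=-15; c'=1/3, d'=-5/2
row 2: denom=6−2·1/3=16/3; d'=(33−2·-5/2)/(16/3)=57/8
back: M2=57/8
back: M1=-5/2−1/3·57/8=-39/8
M: M0=0, M1=-39/8, M2=57/8, M3=0
seg 0: a=1, c=M0/2=0, d=(M1−M0)/(6·1)=-13/16, b=Δ0−h0·(2M0+M1)/6=29/16
seg 1: a=2, c=M1/2=-39/16, d=(M2−M1)/(6·2)=1, b=Δ1−h1·(2M1+M2)/6=-5/8
seg 2: a=-1, c=M2/2=57/16, d=(M3−M2)/(6·1)=-19/16, b=Δ2−h2·(2M2+M3)/6=13/8
t_q=3/4 → seg 0, τ=3/4; S=1+29/16·τ+0·τ²+-13/16·τ³=2065/1024

  seg 0: a=1 b=29/16 c=0 d=-13/16
  seg 1: a=2 b=-5/8 c=-39/16 d=1
  seg 2: a=-1 b=13/8 c=57/16 d=-19/16
S(3/4) = 2065/1024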